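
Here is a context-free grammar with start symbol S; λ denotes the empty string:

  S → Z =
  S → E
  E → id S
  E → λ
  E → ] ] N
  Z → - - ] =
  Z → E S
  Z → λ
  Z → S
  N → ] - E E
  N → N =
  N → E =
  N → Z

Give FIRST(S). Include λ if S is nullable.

From S → Z =: Z nullable, take FIRST(Z) ∪ {=} = { -, =, ], id }.
From S → E: add FIRST(E) = { ], id, λ } (including λ since E is nullable).
Union: FIRST(S) = { -, =, ], id, λ }.

{ -, =, ], id, λ }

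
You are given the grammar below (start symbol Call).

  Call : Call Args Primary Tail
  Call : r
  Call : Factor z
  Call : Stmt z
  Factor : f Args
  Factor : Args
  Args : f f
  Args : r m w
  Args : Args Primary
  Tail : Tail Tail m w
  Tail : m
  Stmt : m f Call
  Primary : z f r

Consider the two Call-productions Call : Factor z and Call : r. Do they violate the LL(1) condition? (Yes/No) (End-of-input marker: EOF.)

FIRST(Factor z) = { f, r } and FIRST(r) = { r }.
Both contain r, so the two alternatives are not disjoint — LL(1) conflict.

Yes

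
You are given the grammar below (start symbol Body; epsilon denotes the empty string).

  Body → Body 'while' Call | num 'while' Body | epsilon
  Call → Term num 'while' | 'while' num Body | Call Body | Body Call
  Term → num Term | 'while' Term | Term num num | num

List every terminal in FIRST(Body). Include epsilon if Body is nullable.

From Body → Body 'while' Call: Body nullable, take FIRST(Body) ∪ {'while'} = { 'while', num }.
Body → num 'while' Body contributes {num}.
Body → epsilon contributes epsilon.
Union: FIRST(Body) = { 'while', num, epsilon }.

{ 'while', num, epsilon }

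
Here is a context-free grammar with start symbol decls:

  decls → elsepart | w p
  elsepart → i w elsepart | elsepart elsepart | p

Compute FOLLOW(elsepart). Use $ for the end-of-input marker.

{ $, i, p }

In decls → elsepart: elsepart is at the end, add FOLLOW(decls) = { $ }.
In elsepart → i w elsepart: elsepart is at the end, add FOLLOW(elsepart) = { $, i, p }.
In elsepart → elsepart elsepart: add FIRST(elsepart) = { i, p }.
In elsepart → elsepart elsepart: elsepart is at the end, add FOLLOW(elsepart) = { $, i, p }.
Union: FOLLOW(elsepart) = { $, i, p }.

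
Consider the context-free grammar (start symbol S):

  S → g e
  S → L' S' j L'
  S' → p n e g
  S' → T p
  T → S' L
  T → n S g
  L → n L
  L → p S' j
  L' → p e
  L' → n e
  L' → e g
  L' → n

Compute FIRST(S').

S' → p n e g contributes {p}.
From S' → T p: add FIRST(T) = { n, p }.
Union: FIRST(S') = { n, p }.

{ n, p }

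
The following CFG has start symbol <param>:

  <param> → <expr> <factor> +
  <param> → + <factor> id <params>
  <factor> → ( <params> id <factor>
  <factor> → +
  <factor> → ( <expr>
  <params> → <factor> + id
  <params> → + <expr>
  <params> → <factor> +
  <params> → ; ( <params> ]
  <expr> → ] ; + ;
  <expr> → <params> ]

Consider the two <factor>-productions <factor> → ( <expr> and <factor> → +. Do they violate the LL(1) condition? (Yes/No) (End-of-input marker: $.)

No

FIRST(( <expr>) = { ( } and FIRST(+) = { + }.
The FIRST sets are disjoint and neither alternative is nullable — no conflict.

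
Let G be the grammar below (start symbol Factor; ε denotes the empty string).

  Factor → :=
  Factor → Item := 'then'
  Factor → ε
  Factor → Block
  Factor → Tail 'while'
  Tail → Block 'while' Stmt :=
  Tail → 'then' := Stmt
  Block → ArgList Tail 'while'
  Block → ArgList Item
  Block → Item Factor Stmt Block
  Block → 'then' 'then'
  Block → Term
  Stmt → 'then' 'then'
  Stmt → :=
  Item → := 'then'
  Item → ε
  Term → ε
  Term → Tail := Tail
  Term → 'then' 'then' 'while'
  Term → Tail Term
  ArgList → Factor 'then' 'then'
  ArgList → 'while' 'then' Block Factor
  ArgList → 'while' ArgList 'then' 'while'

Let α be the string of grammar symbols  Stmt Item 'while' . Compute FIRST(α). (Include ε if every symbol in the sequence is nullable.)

Add FIRST(Stmt) = { 'then', := }; Stmt is not nullable, stop.

{ 'then', := }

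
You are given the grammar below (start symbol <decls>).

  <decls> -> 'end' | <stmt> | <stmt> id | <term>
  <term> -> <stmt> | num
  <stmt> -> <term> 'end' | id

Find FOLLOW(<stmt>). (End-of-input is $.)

{ $, 'end', id }

In <decls> -> <stmt>: <stmt> is at the end, add FOLLOW(<decls>) = { $ }.
In <decls> -> <stmt> id: add FIRST(id) = { id }.
In <term> -> <stmt>: <stmt> is at the end, add FOLLOW(<term>) = { $, 'end' }.
Union: FOLLOW(<stmt>) = { $, 'end', id }.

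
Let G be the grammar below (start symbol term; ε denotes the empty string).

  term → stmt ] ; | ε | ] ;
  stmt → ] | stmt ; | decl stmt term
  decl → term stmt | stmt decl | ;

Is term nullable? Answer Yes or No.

Yes

term has an ε-production, so term ⇒ ε.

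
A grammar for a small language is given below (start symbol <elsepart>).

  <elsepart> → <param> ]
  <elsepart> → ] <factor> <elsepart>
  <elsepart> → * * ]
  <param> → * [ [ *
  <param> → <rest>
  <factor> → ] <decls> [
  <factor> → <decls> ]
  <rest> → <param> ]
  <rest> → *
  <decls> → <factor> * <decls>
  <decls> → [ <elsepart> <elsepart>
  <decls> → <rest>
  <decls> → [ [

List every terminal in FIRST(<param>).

{ * }

<param> → * [ [ * contributes {*}.
From <param> → <rest>: add FIRST(<rest>) = { * }.
Union: FIRST(<param>) = { * }.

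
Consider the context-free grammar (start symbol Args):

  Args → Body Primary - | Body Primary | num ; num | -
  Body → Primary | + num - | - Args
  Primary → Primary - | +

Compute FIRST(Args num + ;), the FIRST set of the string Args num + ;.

Add FIRST(Args) = { +, -, num }; Args is not nullable, stop.

{ +, -, num }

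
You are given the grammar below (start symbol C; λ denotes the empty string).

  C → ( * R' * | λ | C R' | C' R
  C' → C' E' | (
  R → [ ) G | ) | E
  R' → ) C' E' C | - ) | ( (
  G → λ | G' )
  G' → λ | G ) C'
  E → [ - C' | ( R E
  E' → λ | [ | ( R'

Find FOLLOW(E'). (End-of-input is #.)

{ #, (, ), *, -, [ }

In C' → C' E': E' is at the end, add FOLLOW(C') = { #, (, ), *, -, [ }.
In R' → ) C' E' C: add FIRST(C)\{λ} = { (, ), - }.
  Since C is nullable, also add FOLLOW(R') = { #, (, ), *, -, [ }.
Union: FOLLOW(E') = { #, (, ), *, -, [ }.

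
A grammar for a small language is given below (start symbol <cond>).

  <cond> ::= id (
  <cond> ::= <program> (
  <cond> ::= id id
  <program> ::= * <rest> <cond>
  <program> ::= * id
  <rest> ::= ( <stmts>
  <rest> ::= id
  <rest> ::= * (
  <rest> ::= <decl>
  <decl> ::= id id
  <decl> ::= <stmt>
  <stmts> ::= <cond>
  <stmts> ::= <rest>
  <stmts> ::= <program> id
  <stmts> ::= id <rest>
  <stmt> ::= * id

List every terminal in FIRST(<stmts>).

{ (, *, id }

From <stmts> ::= <cond>: add FIRST(<cond>) = { *, id }.
From <stmts> ::= <rest>: add FIRST(<rest>) = { (, *, id }.
From <stmts> ::= <program> id: add FIRST(<program>) = { * }.
<stmts> ::= id <rest> contributes {id}.
Union: FIRST(<stmts>) = { (, *, id }.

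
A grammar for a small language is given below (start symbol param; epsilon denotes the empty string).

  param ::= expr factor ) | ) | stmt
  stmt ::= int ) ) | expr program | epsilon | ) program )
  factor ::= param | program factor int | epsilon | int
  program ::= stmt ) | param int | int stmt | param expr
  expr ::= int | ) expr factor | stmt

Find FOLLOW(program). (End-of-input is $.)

{ $, ), int }

In stmt ::= expr program: program is at the end, add FOLLOW(stmt) = { $, ), int }.
In stmt ::= ) program ): add FIRST()) = { ) }.
In factor ::= program factor int: add FIRST(factor int) = { ), int }.
Union: FOLLOW(program) = { $, ), int }.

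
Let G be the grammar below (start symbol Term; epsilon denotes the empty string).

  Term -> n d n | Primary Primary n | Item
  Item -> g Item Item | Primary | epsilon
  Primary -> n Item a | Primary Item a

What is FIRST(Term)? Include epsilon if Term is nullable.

Term -> n d n contributes {n}.
From Term -> Primary Primary n: add FIRST(Primary) = { n }.
From Term -> Item: add FIRST(Item) = { g, n, epsilon } (including epsilon since Item is nullable).
Union: FIRST(Term) = { g, n, epsilon }.

{ g, n, epsilon }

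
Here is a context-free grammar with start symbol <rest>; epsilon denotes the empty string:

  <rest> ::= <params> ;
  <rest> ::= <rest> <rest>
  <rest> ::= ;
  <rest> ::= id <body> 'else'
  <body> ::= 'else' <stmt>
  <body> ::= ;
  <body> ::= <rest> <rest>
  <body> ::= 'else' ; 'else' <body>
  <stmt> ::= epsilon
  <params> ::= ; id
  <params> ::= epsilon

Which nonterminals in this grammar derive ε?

{ <params>, <stmt> }

Directly nullable (have an epsilon-production): <stmt>, <params>.
No other nonterminal has a production whose RHS symbols are all nullable.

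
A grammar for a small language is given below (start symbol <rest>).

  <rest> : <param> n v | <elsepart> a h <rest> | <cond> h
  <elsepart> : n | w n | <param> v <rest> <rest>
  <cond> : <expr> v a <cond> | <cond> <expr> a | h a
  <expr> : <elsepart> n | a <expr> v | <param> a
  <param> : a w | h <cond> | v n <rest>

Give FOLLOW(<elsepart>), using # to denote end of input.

{ a, n }

In <rest> : <elsepart> a h <rest>: add FIRST(a h <rest>) = { a }.
In <expr> : <elsepart> n: add FIRST(n) = { n }.
Union: FOLLOW(<elsepart>) = { a, n }.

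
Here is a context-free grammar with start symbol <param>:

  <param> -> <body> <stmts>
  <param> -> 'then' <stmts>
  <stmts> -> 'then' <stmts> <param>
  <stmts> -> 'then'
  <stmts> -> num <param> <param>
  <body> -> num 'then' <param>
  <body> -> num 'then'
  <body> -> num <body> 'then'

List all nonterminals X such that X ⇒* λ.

No nonterminal has an empty production or an RHS whose symbols are all nullable.

{ } (none)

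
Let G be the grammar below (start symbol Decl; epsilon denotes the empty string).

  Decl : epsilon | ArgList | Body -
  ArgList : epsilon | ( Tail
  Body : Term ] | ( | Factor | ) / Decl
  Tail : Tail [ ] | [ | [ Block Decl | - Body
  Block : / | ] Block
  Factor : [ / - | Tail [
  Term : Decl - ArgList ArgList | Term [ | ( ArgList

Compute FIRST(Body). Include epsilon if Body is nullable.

{ (, ), -, [ }

From Body : Term ]: add FIRST(Term) = { (, ), -, [ }.
Body : ( contributes {(}.
From Body : Factor: add FIRST(Factor) = { -, [ }.
Body : ) / Decl contributes {)}.
Union: FIRST(Body) = { (, ), -, [ }.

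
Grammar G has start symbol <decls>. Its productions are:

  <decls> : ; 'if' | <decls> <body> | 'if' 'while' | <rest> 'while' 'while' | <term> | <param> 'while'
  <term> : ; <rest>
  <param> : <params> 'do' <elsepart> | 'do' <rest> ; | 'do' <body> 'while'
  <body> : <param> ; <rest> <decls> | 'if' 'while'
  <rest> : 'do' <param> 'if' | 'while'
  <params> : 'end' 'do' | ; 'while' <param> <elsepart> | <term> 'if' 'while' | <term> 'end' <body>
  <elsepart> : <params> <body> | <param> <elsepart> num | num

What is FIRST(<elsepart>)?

{ 'do', 'end', ;, num }

From <elsepart> : <params> <body>: add FIRST(<params>) = { 'end', ; }.
From <elsepart> : <param> <elsepart> num: add FIRST(<param>) = { 'do', 'end', ; }.
<elsepart> : num contributes {num}.
Union: FIRST(<elsepart>) = { 'do', 'end', ;, num }.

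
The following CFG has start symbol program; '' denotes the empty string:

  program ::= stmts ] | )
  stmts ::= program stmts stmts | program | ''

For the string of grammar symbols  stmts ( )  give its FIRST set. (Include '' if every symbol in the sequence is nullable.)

{ (, ), ] }

Add FIRST(stmts)\{''} = { ), ] }; stmts is nullable, continue.
( is a terminal; add {(} and stop.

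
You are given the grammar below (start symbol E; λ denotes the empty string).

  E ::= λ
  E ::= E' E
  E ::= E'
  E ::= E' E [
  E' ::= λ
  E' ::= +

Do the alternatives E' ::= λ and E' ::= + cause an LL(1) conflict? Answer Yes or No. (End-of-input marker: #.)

Yes

FIRST(λ) = { λ } and FIRST(+) = { + }.
The first alternative is nullable and FOLLOW(E') = { #, +, [ } shares + with FIRST of the second — conflict.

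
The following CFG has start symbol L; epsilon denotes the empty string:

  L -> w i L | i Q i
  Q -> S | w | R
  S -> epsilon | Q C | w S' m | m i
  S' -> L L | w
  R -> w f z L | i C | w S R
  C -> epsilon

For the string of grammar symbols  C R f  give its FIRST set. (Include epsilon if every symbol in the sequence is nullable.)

{ i, w }

Add FIRST(C)\{epsilon} = {  }; C is nullable, continue.
Add FIRST(R) = { i, w }; R is not nullable, stop.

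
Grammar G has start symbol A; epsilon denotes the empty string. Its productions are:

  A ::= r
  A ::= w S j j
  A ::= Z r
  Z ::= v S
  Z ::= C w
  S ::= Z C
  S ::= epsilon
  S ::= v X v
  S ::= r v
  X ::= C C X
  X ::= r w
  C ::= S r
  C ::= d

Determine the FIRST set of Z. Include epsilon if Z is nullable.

{ d, r, v }

Z ::= v S contributes {v}.
From Z ::= C w: add FIRST(C) = { d, r, v }.
Union: FIRST(Z) = { d, r, v }.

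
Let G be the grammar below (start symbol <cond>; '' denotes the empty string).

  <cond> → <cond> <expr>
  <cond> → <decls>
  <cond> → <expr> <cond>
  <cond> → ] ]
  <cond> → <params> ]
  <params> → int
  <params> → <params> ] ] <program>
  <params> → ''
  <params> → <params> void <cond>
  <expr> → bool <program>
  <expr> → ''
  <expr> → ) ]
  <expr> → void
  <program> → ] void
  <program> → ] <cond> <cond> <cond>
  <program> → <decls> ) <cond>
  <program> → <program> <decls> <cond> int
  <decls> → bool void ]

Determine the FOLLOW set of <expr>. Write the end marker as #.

In <cond> → <cond> <expr>: <expr> is at the end, add FOLLOW(<cond>) = { #, ), ], bool, int, void }.
In <cond> → <expr> <cond>: add FIRST(<cond>) = { ), ], bool, int, void }.
Union: FOLLOW(<expr>) = { #, ), ], bool, int, void }.

{ #, ), ], bool, int, void }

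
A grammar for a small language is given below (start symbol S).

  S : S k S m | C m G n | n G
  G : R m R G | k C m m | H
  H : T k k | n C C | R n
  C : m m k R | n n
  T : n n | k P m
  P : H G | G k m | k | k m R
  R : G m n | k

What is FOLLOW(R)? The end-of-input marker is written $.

{ $, k, m, n }

In G : R m R G: add FIRST(m R G) = { m }.
In G : R m R G: add FIRST(G) = { k, n }.
In H : R n: add FIRST(n) = { n }.
In C : m m k R: R is at the end, add FOLLOW(C) = { $, k, m, n }.
In P : k m R: R is at the end, add FOLLOW(P) = { m }.
Union: FOLLOW(R) = { $, k, m, n }.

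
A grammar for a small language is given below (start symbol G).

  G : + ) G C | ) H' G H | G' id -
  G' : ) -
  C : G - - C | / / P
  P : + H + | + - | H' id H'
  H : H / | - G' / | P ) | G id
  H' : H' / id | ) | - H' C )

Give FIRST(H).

From H : H /: add FIRST(H) = { ), +, - }.
H : - G' / contributes {-}.
From H : P ): add FIRST(P) = { ), +, - }.
From H : G id: add FIRST(G) = { ), + }.
Union: FIRST(H) = { ), +, - }.

{ ), +, - }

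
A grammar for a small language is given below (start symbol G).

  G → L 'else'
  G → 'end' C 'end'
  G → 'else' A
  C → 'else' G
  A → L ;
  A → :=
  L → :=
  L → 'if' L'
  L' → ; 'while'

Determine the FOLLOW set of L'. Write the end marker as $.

In L → 'if' L': L' is at the end, add FOLLOW(L) = { 'else', ; }.
Union: FOLLOW(L') = { 'else', ; }.

{ 'else', ; }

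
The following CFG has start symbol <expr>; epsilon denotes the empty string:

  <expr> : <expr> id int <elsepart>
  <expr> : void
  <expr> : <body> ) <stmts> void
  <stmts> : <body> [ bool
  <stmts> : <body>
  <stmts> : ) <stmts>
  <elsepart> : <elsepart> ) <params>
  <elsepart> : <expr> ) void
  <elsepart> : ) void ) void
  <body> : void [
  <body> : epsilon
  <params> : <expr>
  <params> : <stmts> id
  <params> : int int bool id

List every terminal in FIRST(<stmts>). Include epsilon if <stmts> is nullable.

From <stmts> : <body> [ bool: <body> nullable, take FIRST(<body>) ∪ {[} = { [, void }.
From <stmts> : <body>: add FIRST(<body>) = { void, epsilon } (including epsilon since <body> is nullable).
<stmts> : ) <stmts> contributes {)}.
Union: FIRST(<stmts>) = { ), [, void, epsilon }.

{ ), [, void, epsilon }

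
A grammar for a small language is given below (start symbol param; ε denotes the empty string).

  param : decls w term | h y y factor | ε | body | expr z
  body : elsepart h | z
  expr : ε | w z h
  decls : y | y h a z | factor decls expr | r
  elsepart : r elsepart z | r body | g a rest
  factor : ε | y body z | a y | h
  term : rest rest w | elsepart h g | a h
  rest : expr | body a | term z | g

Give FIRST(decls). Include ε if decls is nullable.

decls : y contributes {y}.
decls : y h a z contributes {y}.
From decls : factor decls expr: factor nullable, take FIRST(factor) ∪ FIRST(decls) = { a, h, r, y }.
decls : r contributes {r}.
Union: FIRST(decls) = { a, h, r, y }.

{ a, h, r, y }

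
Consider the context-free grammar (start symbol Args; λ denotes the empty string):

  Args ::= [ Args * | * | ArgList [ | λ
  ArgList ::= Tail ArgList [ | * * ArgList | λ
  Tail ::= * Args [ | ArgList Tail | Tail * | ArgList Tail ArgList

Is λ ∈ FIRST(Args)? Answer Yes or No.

Args has an λ-production, so Args ⇒ λ.

Yes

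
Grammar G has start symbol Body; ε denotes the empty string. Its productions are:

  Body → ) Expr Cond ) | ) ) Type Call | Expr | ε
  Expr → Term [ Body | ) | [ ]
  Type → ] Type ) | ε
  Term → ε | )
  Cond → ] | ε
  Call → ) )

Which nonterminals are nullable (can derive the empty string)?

{ Body, Cond, Term, Type }

Directly nullable (have an ε-production): Body, Type, Term, Cond.
No other nonterminal has a production whose RHS symbols are all nullable.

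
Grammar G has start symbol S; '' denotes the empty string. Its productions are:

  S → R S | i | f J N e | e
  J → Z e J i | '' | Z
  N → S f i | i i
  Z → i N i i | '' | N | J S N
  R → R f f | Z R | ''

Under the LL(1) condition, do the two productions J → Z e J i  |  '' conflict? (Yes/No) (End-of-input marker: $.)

Yes

FIRST(Z e J i) = { e, f, i } and FIRST('') = { '' }.
The second alternative is nullable and FOLLOW(J) = { e, f, i } shares e with FIRST of the first — conflict.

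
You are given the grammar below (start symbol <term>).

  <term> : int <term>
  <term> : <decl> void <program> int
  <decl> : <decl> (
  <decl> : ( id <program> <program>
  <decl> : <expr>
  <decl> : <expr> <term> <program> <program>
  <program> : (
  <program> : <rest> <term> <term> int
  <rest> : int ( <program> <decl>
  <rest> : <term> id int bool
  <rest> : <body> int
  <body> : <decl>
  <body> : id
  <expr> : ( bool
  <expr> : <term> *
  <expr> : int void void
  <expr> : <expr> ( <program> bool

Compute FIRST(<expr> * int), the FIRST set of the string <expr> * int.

{ (, int }

Add FIRST(<expr>) = { (, int }; <expr> is not nullable, stop.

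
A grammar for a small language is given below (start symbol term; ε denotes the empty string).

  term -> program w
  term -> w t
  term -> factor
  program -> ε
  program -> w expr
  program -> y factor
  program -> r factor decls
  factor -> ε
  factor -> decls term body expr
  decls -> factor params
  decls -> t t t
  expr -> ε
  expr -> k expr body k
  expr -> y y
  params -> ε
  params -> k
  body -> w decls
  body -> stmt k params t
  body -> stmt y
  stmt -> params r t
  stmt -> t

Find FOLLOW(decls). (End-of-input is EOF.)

{ EOF, k, r, t, w, y }

In program -> r factor decls: decls is at the end, add FOLLOW(program) = { w }.
In factor -> decls term body expr: add FIRST(term body expr) = { k, r, t, w, y }.
In body -> w decls: decls is at the end, add FOLLOW(body) = { EOF, k, r, t, w, y }.
Union: FOLLOW(decls) = { EOF, k, r, t, w, y }.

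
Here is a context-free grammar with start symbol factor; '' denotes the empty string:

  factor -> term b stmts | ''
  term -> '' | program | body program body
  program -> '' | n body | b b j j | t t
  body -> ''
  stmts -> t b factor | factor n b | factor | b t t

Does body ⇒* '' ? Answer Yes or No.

body has an ''-production, so body ⇒ ''.

Yes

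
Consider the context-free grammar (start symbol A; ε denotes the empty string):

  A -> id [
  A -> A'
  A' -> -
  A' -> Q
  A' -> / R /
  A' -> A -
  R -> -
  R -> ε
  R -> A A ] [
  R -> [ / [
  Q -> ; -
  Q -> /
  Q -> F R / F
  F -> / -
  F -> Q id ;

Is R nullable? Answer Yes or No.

Yes

R has an ε-production, so R ⇒ ε.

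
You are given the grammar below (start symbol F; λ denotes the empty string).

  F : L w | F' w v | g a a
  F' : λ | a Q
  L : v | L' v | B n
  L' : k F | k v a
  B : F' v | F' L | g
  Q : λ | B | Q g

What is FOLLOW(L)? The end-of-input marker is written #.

In F : L w: add FIRST(w) = { w }.
In B : F' L: L is at the end, add FOLLOW(B) = { a, g, k, n, v, w }.
Union: FOLLOW(L) = { a, g, k, n, v, w }.

{ a, g, k, n, v, w }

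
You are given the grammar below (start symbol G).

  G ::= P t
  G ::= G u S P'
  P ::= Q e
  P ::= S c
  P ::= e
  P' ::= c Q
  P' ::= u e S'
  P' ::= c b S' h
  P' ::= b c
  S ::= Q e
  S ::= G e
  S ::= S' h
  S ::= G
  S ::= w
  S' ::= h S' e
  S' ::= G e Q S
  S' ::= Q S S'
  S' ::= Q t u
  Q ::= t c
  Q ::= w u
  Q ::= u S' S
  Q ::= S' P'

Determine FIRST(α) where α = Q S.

{ e, h, t, u, w }

Add FIRST(Q) = { e, h, t, u, w }; Q is not nullable, stop.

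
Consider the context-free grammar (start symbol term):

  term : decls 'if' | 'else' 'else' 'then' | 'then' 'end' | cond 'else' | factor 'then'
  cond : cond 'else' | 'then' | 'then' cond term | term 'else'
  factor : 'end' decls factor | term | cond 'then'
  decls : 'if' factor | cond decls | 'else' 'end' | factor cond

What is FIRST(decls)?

decls : 'if' factor contributes {'if'}.
From decls : cond decls: add FIRST(cond) = { 'else', 'end', 'if', 'then' }.
decls : 'else' 'end' contributes {'else'}.
From decls : factor cond: add FIRST(factor) = { 'else', 'end', 'if', 'then' }.
Union: FIRST(decls) = { 'else', 'end', 'if', 'then' }.

{ 'else', 'end', 'if', 'then' }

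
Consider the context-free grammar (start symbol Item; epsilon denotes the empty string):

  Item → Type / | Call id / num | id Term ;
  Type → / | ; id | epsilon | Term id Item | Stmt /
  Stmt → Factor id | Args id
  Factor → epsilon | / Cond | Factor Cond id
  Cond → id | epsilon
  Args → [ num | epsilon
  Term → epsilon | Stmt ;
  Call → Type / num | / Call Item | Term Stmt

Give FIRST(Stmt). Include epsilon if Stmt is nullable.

From Stmt → Factor id: Factor nullable, take FIRST(Factor) ∪ {id} = { /, id }.
From Stmt → Args id: Args nullable, take FIRST(Args) ∪ {id} = { [, id }.
Union: FIRST(Stmt) = { /, [, id }.

{ /, [, id }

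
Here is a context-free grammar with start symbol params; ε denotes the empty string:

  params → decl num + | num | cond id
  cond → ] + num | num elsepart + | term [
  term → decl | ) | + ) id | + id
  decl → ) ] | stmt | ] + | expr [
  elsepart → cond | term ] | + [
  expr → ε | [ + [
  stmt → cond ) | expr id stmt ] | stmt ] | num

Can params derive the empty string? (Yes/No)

No

Nullable nonterminals: expr.
No production of params has an RHS whose symbols are all nullable, so params is not nullable.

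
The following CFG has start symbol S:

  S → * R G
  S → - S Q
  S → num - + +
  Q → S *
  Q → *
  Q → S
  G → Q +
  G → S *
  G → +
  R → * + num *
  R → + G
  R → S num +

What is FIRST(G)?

From G → Q +: add FIRST(Q) = { *, -, num }.
From G → S *: add FIRST(S) = { *, -, num }.
G → + contributes {+}.
Union: FIRST(G) = { *, +, -, num }.

{ *, +, -, num }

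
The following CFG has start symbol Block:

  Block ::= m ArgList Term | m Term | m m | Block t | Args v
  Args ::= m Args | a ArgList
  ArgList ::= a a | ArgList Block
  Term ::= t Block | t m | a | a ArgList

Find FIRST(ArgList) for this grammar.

{ a }

ArgList ::= a a contributes {a}.
From ArgList ::= ArgList Block: add FIRST(ArgList) = { a }.
Union: FIRST(ArgList) = { a }.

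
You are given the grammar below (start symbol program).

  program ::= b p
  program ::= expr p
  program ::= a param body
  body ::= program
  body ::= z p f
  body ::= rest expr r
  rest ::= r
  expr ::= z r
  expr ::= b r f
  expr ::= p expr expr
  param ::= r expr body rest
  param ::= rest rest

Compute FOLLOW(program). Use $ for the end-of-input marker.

program is the start symbol, so $ ∈ FOLLOW(program).
In body ::= program: program is at the end, add FOLLOW(body) = { $, r }.
Union: FOLLOW(program) = { $, r }.

{ $, r }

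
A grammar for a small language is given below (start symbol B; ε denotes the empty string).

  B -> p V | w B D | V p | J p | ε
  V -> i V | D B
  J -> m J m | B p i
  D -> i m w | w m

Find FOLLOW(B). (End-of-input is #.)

{ #, i, p, w }

B is the start symbol, so # ∈ FOLLOW(B).
In B -> w B D: add FIRST(D) = { i, w }.
In V -> D B: B is at the end, add FOLLOW(V) = { #, i, p, w }.
In J -> B p i: add FIRST(p i) = { p }.
Union: FOLLOW(B) = { #, i, p, w }.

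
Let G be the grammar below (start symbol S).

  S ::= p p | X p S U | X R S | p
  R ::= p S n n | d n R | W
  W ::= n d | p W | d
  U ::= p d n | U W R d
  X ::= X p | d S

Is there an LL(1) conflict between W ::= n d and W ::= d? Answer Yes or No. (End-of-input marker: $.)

No

FIRST(n d) = { n } and FIRST(d) = { d }.
The FIRST sets are disjoint and neither alternative is nullable — no conflict.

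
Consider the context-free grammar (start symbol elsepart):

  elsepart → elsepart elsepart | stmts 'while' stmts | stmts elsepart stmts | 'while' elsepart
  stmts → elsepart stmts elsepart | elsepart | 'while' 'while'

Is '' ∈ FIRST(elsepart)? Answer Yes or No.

No

No nonterminal in this grammar is nullable.
No production of elsepart has an RHS whose symbols are all nullable, so elsepart is not nullable.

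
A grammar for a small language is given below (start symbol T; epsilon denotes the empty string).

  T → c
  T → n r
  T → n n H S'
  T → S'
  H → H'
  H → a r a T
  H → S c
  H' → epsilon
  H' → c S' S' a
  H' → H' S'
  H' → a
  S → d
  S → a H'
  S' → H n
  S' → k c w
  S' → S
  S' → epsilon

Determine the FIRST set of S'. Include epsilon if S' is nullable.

From S' → H n: H nullable, take FIRST(H) ∪ {n} = { a, c, d, k, n }.
S' → k c w contributes {k}.
From S' → S: add FIRST(S) = { a, d }.
S' → epsilon contributes epsilon.
Union: FIRST(S') = { a, c, d, k, n, epsilon }.

{ a, c, d, k, n, epsilon }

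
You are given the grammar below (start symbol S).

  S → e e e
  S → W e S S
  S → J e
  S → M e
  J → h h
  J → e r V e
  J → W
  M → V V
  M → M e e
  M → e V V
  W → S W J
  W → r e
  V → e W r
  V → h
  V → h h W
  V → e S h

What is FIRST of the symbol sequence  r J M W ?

r is a terminal; add {r} and stop.

{ r }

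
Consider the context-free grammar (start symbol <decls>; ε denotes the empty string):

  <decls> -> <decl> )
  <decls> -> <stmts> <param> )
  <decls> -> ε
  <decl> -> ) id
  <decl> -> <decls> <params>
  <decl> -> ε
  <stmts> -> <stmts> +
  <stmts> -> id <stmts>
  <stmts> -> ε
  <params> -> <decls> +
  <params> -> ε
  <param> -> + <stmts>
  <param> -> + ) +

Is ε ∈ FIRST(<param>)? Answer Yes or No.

No

Nullable nonterminals: <decl>, <decls>, <params>, <stmts>.
No production of <param> has an RHS whose symbols are all nullable, so <param> is not nullable.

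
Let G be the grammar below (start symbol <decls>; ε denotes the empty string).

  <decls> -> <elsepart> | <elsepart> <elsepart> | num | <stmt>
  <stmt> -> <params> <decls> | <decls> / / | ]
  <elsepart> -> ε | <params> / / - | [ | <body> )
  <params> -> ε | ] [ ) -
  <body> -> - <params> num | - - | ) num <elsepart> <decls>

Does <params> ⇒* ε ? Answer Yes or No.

<params> has an ε-production, so <params> ⇒ ε.

Yes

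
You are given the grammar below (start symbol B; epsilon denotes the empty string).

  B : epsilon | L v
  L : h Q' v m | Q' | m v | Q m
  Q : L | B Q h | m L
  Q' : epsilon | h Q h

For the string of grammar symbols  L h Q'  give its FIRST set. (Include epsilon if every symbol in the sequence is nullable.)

{ h, m, v }

Add FIRST(L)\{epsilon} = { h, m, v }; L is nullable, continue.
h is a terminal; add {h} and stop.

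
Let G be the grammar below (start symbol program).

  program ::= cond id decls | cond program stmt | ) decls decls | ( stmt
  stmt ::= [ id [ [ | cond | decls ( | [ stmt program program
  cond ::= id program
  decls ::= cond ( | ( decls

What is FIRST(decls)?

{ (, id }

From decls ::= cond (: add FIRST(cond) = { id }.
decls ::= ( decls contributes {(}.
Union: FIRST(decls) = { (, id }.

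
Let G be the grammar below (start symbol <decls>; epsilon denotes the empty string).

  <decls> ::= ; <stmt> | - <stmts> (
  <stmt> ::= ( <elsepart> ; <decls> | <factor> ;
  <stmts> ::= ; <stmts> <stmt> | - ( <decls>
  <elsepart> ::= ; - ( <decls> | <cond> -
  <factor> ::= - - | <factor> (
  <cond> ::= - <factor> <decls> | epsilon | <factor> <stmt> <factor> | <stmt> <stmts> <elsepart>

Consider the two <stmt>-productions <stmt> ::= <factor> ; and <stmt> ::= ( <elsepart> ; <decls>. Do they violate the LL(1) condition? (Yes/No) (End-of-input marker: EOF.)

No

FIRST(<factor> ;) = { - } and FIRST(( <elsepart> ; <decls>) = { ( }.
The FIRST sets are disjoint and neither alternative is nullable — no conflict.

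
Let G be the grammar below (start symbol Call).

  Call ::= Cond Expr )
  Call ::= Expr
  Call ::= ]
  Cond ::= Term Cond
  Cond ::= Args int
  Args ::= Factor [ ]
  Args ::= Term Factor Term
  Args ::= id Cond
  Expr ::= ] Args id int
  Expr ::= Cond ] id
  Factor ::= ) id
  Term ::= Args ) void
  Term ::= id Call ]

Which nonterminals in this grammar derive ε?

{ } (none)

No nonterminal has an empty production or an RHS whose symbols are all nullable.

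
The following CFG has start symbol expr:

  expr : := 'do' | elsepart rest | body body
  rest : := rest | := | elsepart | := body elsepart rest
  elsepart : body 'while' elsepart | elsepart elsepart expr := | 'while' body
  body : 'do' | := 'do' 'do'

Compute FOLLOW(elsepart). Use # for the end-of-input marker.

In expr : elsepart rest: add FIRST(rest) = { 'do', 'while', := }.
In rest : elsepart: elsepart is at the end, add FOLLOW(rest) = { #, := }.
In rest : := body elsepart rest: add FIRST(rest) = { 'do', 'while', := }.
In elsepart : body 'while' elsepart: elsepart is at the end, add FOLLOW(elsepart) = { #, 'do', 'while', := }.
In elsepart : elsepart elsepart expr :=: add FIRST(elsepart expr :=) = { 'do', 'while', := }.
In elsepart : elsepart elsepart expr :=: add FIRST(expr :=) = { 'do', 'while', := }.
Union: FOLLOW(elsepart) = { #, 'do', 'while', := }.

{ #, 'do', 'while', := }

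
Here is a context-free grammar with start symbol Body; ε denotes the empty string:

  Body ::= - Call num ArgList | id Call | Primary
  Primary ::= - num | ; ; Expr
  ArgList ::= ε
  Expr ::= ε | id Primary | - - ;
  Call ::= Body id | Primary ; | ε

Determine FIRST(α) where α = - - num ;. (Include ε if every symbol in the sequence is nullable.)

{ - }

- is a terminal; add {-} and stop.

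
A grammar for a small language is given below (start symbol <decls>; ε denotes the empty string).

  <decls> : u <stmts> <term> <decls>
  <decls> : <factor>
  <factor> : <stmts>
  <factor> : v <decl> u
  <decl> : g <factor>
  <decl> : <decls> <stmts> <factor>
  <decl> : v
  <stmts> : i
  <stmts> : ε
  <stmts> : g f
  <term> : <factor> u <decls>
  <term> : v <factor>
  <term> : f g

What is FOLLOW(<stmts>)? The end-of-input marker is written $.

{ $, f, g, i, u, v }

In <decls> : u <stmts> <term> <decls>: add FIRST(<term> <decls>) = { f, g, i, u, v }.
In <factor> : <stmts>: <stmts> is at the end, add FOLLOW(<factor>) = { $, g, i, u, v }.
In <decl> : <decls> <stmts> <factor>: add FIRST(<factor>)\{ε} = { g, i, v }.
  Since <factor> is nullable, also add FOLLOW(<decl>) = { u }.
Union: FOLLOW(<stmts>) = { $, f, g, i, u, v }.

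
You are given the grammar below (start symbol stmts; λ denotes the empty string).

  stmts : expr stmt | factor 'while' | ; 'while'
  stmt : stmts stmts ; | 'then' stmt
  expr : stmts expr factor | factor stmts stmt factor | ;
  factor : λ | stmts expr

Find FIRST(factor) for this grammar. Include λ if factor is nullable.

factor : λ contributes λ.
From factor : stmts expr: add FIRST(stmts) = { 'while', ; }.
Union: FIRST(factor) = { 'while', ;, λ }.

{ 'while', ;, λ }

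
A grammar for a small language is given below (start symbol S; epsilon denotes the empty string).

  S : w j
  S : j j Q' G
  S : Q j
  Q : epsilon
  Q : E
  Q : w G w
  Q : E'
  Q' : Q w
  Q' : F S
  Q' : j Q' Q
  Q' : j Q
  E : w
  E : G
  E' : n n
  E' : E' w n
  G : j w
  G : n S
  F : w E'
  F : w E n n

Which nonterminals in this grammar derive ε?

{ Q }

Directly nullable (have an epsilon-production): Q.
No other nonterminal has a production whose RHS symbols are all nullable.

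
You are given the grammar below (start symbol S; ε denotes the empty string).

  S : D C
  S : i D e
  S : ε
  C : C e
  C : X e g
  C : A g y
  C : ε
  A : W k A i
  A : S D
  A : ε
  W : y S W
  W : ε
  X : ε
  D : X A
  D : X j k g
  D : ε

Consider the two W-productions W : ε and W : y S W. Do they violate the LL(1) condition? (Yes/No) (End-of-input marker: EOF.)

No

FIRST(ε) = { ε } and FIRST(y S W) = { y }.
The first is nullable but FOLLOW(W) = { k } is disjoint from FIRST of the second.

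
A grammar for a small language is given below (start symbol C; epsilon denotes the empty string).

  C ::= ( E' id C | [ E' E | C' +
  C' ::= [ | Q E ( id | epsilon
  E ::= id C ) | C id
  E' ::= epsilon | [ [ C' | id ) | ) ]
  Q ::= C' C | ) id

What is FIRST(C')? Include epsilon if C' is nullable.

C' ::= [ contributes {[}.
From C' ::= Q E ( id: add FIRST(Q) = { (, ), +, [ }.
C' ::= epsilon contributes epsilon.
Union: FIRST(C') = { (, ), +, [, epsilon }.

{ (, ), +, [, epsilon }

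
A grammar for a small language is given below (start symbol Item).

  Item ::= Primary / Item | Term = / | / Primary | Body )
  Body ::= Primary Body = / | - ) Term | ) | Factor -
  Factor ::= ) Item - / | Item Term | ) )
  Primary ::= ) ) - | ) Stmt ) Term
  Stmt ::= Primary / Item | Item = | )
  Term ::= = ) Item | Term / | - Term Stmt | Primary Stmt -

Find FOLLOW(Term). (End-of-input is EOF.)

{ EOF, ), -, /, = }

In Item ::= Term = /: add FIRST(= /) = { = }.
In Body ::= - ) Term: Term is at the end, add FOLLOW(Body) = { ), = }.
In Factor ::= Item Term: Term is at the end, add FOLLOW(Factor) = { - }.
In Primary ::= ) Stmt ) Term: Term is at the end, add FOLLOW(Primary) = { EOF, ), -, /, = }.
In Term ::= Term /: add FIRST(/) = { / }.
In Term ::= - Term Stmt: add FIRST(Stmt) = { ), -, /, = }.
Union: FOLLOW(Term) = { EOF, ), -, /, = }.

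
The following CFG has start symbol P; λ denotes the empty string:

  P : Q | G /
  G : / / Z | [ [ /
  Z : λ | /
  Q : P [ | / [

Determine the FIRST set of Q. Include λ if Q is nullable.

{ /, [ }

From Q : P [: add FIRST(P) = { /, [ }.
Q : / [ contributes {/}.
Union: FIRST(Q) = { /, [ }.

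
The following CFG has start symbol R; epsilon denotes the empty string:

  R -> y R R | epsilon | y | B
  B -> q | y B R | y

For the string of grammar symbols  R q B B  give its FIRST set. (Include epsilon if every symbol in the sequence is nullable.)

Add FIRST(R)\{epsilon} = { q, y }; R is nullable, continue.
q is a terminal; add {q} and stop.

{ q, y }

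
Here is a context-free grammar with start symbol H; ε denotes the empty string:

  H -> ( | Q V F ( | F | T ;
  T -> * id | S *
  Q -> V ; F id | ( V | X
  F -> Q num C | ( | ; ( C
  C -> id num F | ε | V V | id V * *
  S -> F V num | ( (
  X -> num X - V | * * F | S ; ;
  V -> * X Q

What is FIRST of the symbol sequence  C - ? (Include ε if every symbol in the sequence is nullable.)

Add FIRST(C)\{ε} = { *, id }; C is nullable, continue.
- is a terminal; add {-} and stop.

{ *, -, id }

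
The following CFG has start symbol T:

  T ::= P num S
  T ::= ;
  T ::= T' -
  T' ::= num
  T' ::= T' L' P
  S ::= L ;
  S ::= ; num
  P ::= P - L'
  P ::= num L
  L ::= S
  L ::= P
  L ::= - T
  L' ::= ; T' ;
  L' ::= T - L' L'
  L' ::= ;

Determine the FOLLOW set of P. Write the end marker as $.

{ -, ;, num }

In T ::= P num S: add FIRST(num S) = { num }.
In T' ::= T' L' P: P is at the end, add FOLLOW(T') = { -, ;, num }.
In P ::= P - L': add FIRST(- L') = { - }.
In L ::= P: P is at the end, add FOLLOW(L) = { -, ;, num }.
Union: FOLLOW(P) = { -, ;, num }.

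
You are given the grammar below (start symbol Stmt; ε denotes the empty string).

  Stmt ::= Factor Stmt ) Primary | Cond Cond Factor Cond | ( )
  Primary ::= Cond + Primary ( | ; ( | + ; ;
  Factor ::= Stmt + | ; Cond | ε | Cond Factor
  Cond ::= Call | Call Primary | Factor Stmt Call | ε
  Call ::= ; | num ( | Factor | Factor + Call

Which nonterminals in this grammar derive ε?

{ Call, Cond, Factor, Stmt }

Directly nullable (have an ε-production): Factor, Cond.
Stmt ::= Cond Cond Factor Cond with every symbol nullable, so Stmt is nullable.
Call ::= Factor with every symbol nullable, so Call is nullable.
No other nonterminal has a production whose RHS symbols are all nullable.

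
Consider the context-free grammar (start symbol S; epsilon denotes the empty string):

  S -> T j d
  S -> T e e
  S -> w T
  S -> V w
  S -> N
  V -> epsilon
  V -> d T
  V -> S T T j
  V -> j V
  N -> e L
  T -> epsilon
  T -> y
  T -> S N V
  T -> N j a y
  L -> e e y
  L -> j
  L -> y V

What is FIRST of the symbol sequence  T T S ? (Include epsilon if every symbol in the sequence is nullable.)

{ d, e, j, w, y }

Add FIRST(T)\{epsilon} = { d, e, j, w, y }; T is nullable, continue.
Add FIRST(T)\{epsilon} = { d, e, j, w, y }; T is nullable, continue.
Add FIRST(S) = { d, e, j, w, y }; S is not nullable, stop.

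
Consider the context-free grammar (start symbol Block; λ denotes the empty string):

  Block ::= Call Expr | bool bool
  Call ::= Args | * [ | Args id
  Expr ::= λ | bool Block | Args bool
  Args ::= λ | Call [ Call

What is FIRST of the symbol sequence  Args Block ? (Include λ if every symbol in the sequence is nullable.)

Add FIRST(Args)\{λ} = { *, [, id }; Args is nullable, continue.
Add FIRST(Block)\{λ} = { *, [, bool, id }; Block is nullable, continue.
Every symbol is nullable, so include λ.

{ *, [, bool, id, λ }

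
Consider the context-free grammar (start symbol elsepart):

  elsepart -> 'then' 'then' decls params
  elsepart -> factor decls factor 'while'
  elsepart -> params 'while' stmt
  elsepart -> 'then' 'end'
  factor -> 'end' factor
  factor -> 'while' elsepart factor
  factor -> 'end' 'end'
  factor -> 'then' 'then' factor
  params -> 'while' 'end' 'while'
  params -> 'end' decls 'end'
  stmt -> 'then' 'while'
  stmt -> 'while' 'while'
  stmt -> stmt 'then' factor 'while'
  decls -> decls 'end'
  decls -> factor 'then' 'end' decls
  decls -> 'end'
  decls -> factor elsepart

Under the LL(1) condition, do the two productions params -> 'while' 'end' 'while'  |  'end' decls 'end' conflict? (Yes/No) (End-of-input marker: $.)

No

FIRST('while' 'end' 'while') = { 'while' } and FIRST('end' decls 'end') = { 'end' }.
The FIRST sets are disjoint and neither alternative is nullable — no conflict.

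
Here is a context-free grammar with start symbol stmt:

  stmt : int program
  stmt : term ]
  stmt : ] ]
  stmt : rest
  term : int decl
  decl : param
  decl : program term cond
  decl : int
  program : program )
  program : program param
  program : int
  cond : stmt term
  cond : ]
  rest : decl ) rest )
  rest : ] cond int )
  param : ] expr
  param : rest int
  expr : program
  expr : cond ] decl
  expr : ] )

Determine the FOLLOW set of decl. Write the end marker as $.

{ $, ), ], int }

In term : int decl: decl is at the end, add FOLLOW(term) = { $, ), ], int }.
In rest : decl ) rest ): add FIRST() rest )) = { ) }.
In expr : cond ] decl: decl is at the end, add FOLLOW(expr) = { $, ), ], int }.
Union: FOLLOW(decl) = { $, ), ], int }.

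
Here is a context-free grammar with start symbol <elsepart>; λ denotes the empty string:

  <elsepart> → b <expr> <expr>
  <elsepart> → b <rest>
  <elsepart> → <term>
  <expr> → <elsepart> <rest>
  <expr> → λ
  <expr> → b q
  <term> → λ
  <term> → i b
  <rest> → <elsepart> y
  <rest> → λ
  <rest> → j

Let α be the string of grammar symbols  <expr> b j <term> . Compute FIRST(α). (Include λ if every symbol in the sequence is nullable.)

Add FIRST(<expr>)\{λ} = { b, i, j, y }; <expr> is nullable, continue.
b is a terminal; add {b} and stop.

{ b, i, j, y }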